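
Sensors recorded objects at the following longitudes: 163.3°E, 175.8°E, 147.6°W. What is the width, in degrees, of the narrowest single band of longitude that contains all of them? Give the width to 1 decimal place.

Sort the longitudes: -147.6°, +163.3°, +175.8°.
Eastward gaps between consecutive values (wrapping around): 310.9°, 12.5°, 36.6°.
Largest gap = 310.9° ⇒ minimal covering band is its complement: 360° − 310.9° = 49.1°.
Band runs from +163.3° eastward to -147.6°, crossing the antimeridian.

49.1°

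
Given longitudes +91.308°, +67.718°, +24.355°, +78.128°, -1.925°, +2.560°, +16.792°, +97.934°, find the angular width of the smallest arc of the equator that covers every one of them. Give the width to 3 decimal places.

Sort the longitudes: -1.925°, +2.560°, +16.792°, +24.355°, +67.718°, +78.128°, +91.308°, +97.934°.
Eastward gaps between consecutive values (wrapping around): 4.485°, 14.232°, 7.563°, 43.363°, 10.410°, 13.180°, 6.626°, 260.141°.
Largest gap = 260.141° ⇒ minimal covering band is its complement: 360° − 260.141° = 99.859°.
Band runs from -1.925° eastward to +97.934°.

99.859°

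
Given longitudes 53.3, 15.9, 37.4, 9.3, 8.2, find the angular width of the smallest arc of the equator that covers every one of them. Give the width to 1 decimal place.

Sort the longitudes: +8.2°, +9.3°, +15.9°, +37.4°, +53.3°.
Eastward gaps between consecutive values (wrapping around): 1.1°, 6.6°, 21.5°, 15.9°, 314.9°.
Largest gap = 314.9° ⇒ minimal covering band is its complement: 360° − 314.9° = 45.1°.
Band runs from +8.2° eastward to +53.3°.

45.1°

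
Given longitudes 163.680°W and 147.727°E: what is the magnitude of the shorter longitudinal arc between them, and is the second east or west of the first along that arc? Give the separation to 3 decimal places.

Raw difference: 147.727 − -163.680 = 311.407°.
Normalise into (−180°, 180°]: 311.407° − 360° = -48.593°.
Negative ⇒ the second point lies to the west; separation 48.593°.

48.593° west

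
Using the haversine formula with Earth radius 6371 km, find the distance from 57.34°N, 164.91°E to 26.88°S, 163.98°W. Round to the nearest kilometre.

Δλ = -163.98 − 164.91 = -328.89°; wrapped into (−180°, 180°]: 31.11°.
Δφ = -26.88 − 57.34 = -84.22°.
a = sin²(Δφ/2) + cos φ₁ · cos φ₂ · sin²(Δλ/2) = 0.484260.
c = 2·atan2(√a, √(1−a)) = 1.53931 rad → d = 6371·c ≈ 9806.95 km.

9807 km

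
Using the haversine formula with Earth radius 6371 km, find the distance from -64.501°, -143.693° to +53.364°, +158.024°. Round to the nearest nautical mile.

Δλ = 158.024 − -143.693 = 301.717°; wrapped into (−180°, 180°]: -58.283°.
Δφ = 53.364 − -64.501 = 117.865°.
a = sin²(Δφ/2) + cos φ₁ · cos φ₂ · sin²(Δλ/2) = 0.794613.
c = 2·atan2(√a, √(1−a)) = 2.20090 rad → d = 6371·c ≈ 14021.92 km ≈ 7571.23 nmi.

7571 nmi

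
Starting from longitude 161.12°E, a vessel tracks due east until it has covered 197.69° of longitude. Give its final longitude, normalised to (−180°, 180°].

Start at +161.12°; shift +197.69° → +358.81°.
+358.81° lies outside (−180°, 180°]; subtract 360° → -1.19°.

1.19°W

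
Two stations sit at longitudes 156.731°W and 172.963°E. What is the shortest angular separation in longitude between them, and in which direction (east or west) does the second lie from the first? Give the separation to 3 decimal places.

30.306° west

Raw difference: 172.963 − -156.731 = 329.694°.
Normalise into (−180°, 180°]: 329.694° − 360° = -30.306°.
Negative ⇒ the second point lies to the west; separation 30.306°.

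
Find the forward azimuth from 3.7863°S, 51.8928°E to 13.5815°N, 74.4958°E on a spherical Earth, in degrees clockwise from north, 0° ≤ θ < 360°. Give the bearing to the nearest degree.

52°

Δλ = 74.4958 − 51.8928 = 22.6030°.
θ = atan2( sin Δλ · cos φ₂ , cos φ₁ · sin φ₂ − sin φ₁ · cos φ₂ · cos Δλ )
  = atan2(0.37360, 0.29357) = 51.840° → normalised to [0°, 360°): 51.840°.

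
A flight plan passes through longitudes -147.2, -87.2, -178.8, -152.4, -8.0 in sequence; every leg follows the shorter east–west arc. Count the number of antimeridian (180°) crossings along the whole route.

0

Leg 1: -147.2° → -87.2°, shortest Δλ = 60.0° (east) — does not cross 180°.
Leg 2: -87.2° → -178.8°, shortest Δλ = -91.6° (west) — does not cross 180°.
Leg 3: -178.8° → -152.4°, shortest Δλ = 26.4° (east) — does not cross 180°.
Leg 4: -152.4° → -8.0°, shortest Δλ = 144.4° (east) — does not cross 180°.
Total crossings: 0.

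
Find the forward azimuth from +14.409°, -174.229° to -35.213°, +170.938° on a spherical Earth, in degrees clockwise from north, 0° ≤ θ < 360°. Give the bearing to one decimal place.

195.5°

Δλ = 170.938 − -174.229 = 345.167°; wrapped into (−180°, 180°]: -14.833°.
θ = atan2( sin Δλ · cos φ₂ , cos φ₁ · sin φ₂ − sin φ₁ · cos φ₂ · cos Δλ )
  = atan2(-0.20916, -0.75501) = -164.516° → normalised to [0°, 360°): 195.484°.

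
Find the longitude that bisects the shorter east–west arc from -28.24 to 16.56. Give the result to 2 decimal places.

Signed shortest Δλ from -28.24° to +16.56° is +44.80°.
Midpoint longitude = -28.24° + (+44.80°)/2 = -28.24° + 22.40° = -5.84°.

-5.84°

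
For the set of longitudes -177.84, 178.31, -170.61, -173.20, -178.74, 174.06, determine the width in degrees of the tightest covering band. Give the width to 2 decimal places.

15.33°

Sort the longitudes: -178.74°, -177.84°, -173.20°, -170.61°, +174.06°, +178.31°.
Eastward gaps between consecutive values (wrapping around): 0.90°, 4.64°, 2.59°, 344.67°, 4.25°, 2.95°.
Largest gap = 344.67° ⇒ minimal covering band is its complement: 360° − 344.67° = 15.33°.
Band runs from +174.06° eastward to -170.61°, crossing the antimeridian.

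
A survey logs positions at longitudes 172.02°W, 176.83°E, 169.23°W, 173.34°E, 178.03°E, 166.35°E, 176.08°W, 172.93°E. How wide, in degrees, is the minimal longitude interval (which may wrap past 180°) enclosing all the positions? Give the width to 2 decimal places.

24.42°

Sort the longitudes: -176.08°, -172.02°, -169.23°, +166.35°, +172.93°, +173.34°, +176.83°, +178.03°.
Eastward gaps between consecutive values (wrapping around): 4.06°, 2.79°, 335.58°, 6.58°, 0.41°, 3.49°, 1.20°, 5.89°.
Largest gap = 335.58° ⇒ minimal covering band is its complement: 360° − 335.58° = 24.42°.
Band runs from +166.35° eastward to -169.23°, crossing the antimeridian.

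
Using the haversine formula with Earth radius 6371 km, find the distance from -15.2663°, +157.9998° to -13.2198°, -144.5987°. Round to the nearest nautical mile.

Δλ = -144.5987 − 157.9998 = -302.5985°; wrapped into (−180°, 180°]: 57.4015°.
Δφ = -13.2198 − -15.2663 = 2.0465°.
a = sin²(Δφ/2) + cos φ₁ · cos φ₂ · sin²(Δλ/2) = 0.216910.
c = 2·atan2(√a, √(1−a)) = 0.96893 rad → d = 6371·c ≈ 6173.07 km ≈ 3333.19 nmi.

3333 nmi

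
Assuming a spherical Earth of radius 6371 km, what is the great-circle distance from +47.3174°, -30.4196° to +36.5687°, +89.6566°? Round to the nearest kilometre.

Δλ = 89.6566 − -30.4196 = 120.0762°.
Δφ = 36.5687 − 47.3174 = -10.7487°.
a = sin²(Δφ/2) + cos φ₁ · cos φ₂ · sin²(Δλ/2) = 0.417446.
c = 2·atan2(√a, √(1−a)) = 1.40493 rad → d = 6371·c ≈ 8950.80 km.

8951 km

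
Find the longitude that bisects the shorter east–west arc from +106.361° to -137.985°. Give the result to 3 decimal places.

Signed shortest Δλ from +106.361° to -137.985° is +115.654°.
Midpoint longitude = +106.361° + (+115.654°)/2 = +106.361° + 57.827° = +164.188°.
(The naïve average (+106.361 + -137.985)/2 = -15.812° is on the wrong side of the globe.)

+164.188°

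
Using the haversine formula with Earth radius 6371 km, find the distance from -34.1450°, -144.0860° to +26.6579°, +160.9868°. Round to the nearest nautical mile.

Δλ = 160.9868 − -144.0860 = 305.0728°; wrapped into (−180°, 180°]: -54.9272°.
Δφ = 26.6579 − -34.1450 = 60.8029°.
a = sin²(Δφ/2) + cos φ₁ · cos φ₂ · sin²(Δλ/2) = 0.413409.
c = 2·atan2(√a, √(1−a)) = 1.39674 rad → d = 6371·c ≈ 8898.60 km ≈ 4804.86 nmi.

4805 nmi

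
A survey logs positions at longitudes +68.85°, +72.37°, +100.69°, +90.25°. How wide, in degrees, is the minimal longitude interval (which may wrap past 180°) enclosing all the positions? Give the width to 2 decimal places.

Sort the longitudes: +68.85°, +72.37°, +90.25°, +100.69°.
Eastward gaps between consecutive values (wrapping around): 3.52°, 17.88°, 10.44°, 328.16°.
Largest gap = 328.16° ⇒ minimal covering band is its complement: 360° − 328.16° = 31.84°.
Band runs from +68.85° eastward to +100.69°.

31.84°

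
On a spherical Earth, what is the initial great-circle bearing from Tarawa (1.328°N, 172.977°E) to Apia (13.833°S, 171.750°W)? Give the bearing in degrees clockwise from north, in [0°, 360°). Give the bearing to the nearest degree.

136°

Δλ = -171.750 − 172.977 = -344.727°; wrapped into (−180°, 180°]: 15.273°.
θ = atan2( sin Δλ · cos φ₂ , cos φ₁ · sin φ₂ − sin φ₁ · cos φ₂ · cos Δλ )
  = atan2(0.25578, -0.26074) = 135.550° → normalised to [0°, 360°): 135.550°.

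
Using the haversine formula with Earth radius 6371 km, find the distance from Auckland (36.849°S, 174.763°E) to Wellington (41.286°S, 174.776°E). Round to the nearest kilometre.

493 km

Δλ = 174.776 − 174.763 = 0.013°.
Δφ = -41.286 − -36.849 = -4.437°.
a = sin²(Δφ/2) + cos φ₁ · cos φ₂ · sin²(Δλ/2) = 0.001499.
c = 2·atan2(√a, √(1−a)) = 0.07744 rad → d = 6371·c ≈ 493.37 km.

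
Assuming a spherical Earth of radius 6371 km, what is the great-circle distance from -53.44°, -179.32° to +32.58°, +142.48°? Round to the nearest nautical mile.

5535 nmi

Δλ = 142.48 − -179.32 = 321.80°; wrapped into (−180°, 180°]: -38.20°.
Δφ = 32.58 − -53.44 = 86.02°.
a = sin²(Δφ/2) + cos φ₁ · cos φ₂ · sin²(Δλ/2) = 0.519038.
c = 2·atan2(√a, √(1−a)) = 1.60888 rad → d = 6371·c ≈ 10250.19 km ≈ 5534.66 nmi.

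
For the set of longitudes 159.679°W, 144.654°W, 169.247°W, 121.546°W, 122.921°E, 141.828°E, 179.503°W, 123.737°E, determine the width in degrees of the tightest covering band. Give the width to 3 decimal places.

Sort the longitudes: -179.503°, -169.247°, -159.679°, -144.654°, -121.546°, +122.921°, +123.737°, +141.828°.
Eastward gaps between consecutive values (wrapping around): 10.256°, 9.568°, 15.025°, 23.108°, 244.467°, 0.816°, 18.091°, 38.669°.
Largest gap = 244.467° ⇒ minimal covering band is its complement: 360° − 244.467° = 115.533°.
Band runs from +122.921° eastward to -121.546°, crossing the antimeridian.

115.533°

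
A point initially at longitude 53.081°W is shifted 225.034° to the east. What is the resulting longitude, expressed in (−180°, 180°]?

Start at -53.081°; shift +225.034° → +171.953°.
+171.953° already lies in (−180°, 180°].

171.953°E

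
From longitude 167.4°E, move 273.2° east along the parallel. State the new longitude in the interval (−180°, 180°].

Start at +167.4°; shift +273.2° → +440.6°.
+440.6° lies outside (−180°, 180°]; subtract 360° → +80.6°.

80.6°E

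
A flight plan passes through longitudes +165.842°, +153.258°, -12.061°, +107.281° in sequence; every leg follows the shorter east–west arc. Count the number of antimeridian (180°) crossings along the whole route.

Leg 1: +165.842° → +153.258°, shortest Δλ = -12.584° (west) — does not cross 180°.
Leg 2: +153.258° → -12.061°, shortest Δλ = -165.319° (west) — does not cross 180°.
Leg 3: -12.061° → +107.281°, shortest Δλ = 119.342° (east) — does not cross 180°.
Total crossings: 0.

0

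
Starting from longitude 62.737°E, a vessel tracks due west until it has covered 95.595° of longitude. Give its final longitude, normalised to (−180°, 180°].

Start at +62.737°; shift −95.595° → -32.858°.
-32.858° already lies in (−180°, 180°].

32.858°W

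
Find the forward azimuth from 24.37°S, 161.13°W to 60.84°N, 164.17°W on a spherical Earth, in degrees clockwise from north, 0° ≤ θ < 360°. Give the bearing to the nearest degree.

359°

Δλ = -164.17 − -161.13 = -3.04°.
θ = atan2( sin Δλ · cos φ₂ , cos φ₁ · sin φ₂ − sin φ₁ · cos φ₂ · cos Δλ )
  = atan2(-0.02584, 0.99622) = -1.486° → normalised to [0°, 360°): 358.514°.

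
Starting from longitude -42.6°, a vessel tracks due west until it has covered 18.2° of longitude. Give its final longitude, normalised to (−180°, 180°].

-60.8°

Start at -42.6°; shift −18.2° → -60.8°.
-60.8° already lies in (−180°, 180°].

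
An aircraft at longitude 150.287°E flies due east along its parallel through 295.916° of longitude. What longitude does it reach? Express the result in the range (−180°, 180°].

Start at +150.287°; shift +295.916° → +446.203°.
+446.203° lies outside (−180°, 180°]; subtract 360° → +86.203°.

86.203°E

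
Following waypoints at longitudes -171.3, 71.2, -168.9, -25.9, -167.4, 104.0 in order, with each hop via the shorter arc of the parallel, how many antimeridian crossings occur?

Leg 1: -171.3° → +71.2°, shortest Δλ = -117.5° (west) — crosses 180°.
Leg 2: +71.2° → -168.9°, shortest Δλ = 119.9° (east) — crosses 180°.
Leg 3: -168.9° → -25.9°, shortest Δλ = 143.0° (east) — does not cross 180°.
Leg 4: -25.9° → -167.4°, shortest Δλ = -141.5° (west) — does not cross 180°.
Leg 5: -167.4° → +104.0°, shortest Δλ = -88.6° (west) — crosses 180°.
Total crossings: 3.

3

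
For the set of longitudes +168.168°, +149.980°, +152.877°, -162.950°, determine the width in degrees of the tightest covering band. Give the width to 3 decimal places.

Sort the longitudes: -162.950°, +149.980°, +152.877°, +168.168°.
Eastward gaps between consecutive values (wrapping around): 312.930°, 2.897°, 15.291°, 28.882°.
Largest gap = 312.930° ⇒ minimal covering band is its complement: 360° − 312.930° = 47.070°.
Band runs from +149.980° eastward to -162.950°, crossing the antimeridian.

47.070°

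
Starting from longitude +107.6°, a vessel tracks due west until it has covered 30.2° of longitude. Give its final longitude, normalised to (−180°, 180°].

+77.4°

Start at +107.6°; shift −30.2° → +77.4°.
+77.4° already lies in (−180°, 180°].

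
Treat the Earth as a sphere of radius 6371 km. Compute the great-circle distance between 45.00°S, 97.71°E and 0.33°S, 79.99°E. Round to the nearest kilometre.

Δλ = 79.99 − 97.71 = -17.72°.
Δφ = -0.33 − -45.00 = 44.67°.
a = sin²(Δφ/2) + cos φ₁ · cos φ₂ · sin²(Δλ/2) = 0.161190.
c = 2·atan2(√a, √(1−a)) = 0.82628 rad → d = 6371·c ≈ 5264.20 km.

5264 km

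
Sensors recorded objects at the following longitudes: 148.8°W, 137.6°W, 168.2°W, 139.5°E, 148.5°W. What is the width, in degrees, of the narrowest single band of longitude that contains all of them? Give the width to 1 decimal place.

82.9°

Sort the longitudes: -168.2°, -148.8°, -148.5°, -137.6°, +139.5°.
Eastward gaps between consecutive values (wrapping around): 19.4°, 0.3°, 10.9°, 277.1°, 52.3°.
Largest gap = 277.1° ⇒ minimal covering band is its complement: 360° − 277.1° = 82.9°.
Band runs from +139.5° eastward to -137.6°, crossing the antimeridian.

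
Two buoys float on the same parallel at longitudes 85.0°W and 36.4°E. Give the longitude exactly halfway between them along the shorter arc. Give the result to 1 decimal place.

Signed shortest Δλ from -85.0° to +36.4° is +121.4°.
Midpoint longitude = -85.0° + (+121.4°)/2 = -85.0° + 60.7° = -24.3°.

24.3°W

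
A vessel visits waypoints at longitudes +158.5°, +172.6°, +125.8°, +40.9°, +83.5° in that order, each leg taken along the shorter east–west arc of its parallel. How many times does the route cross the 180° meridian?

Leg 1: +158.5° → +172.6°, shortest Δλ = 14.1° (east) — does not cross 180°.
Leg 2: +172.6° → +125.8°, shortest Δλ = -46.8° (west) — does not cross 180°.
Leg 3: +125.8° → +40.9°, shortest Δλ = -84.9° (west) — does not cross 180°.
Leg 4: +40.9° → +83.5°, shortest Δλ = 42.6° (east) — does not cross 180°.
Total crossings: 0.

0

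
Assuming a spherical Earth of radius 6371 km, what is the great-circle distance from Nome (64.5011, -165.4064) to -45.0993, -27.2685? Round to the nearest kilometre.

Δλ = -27.2685 − -165.4064 = 138.1379°.
Δφ = -45.0993 − 64.5011 = -109.6004°.
a = sin²(Δφ/2) + cos φ₁ · cos φ₂ · sin²(Δλ/2) = 0.932824.
c = 2·atan2(√a, √(1−a)) = 2.61724 rad → d = 6371·c ≈ 16674.44 km.

16674 km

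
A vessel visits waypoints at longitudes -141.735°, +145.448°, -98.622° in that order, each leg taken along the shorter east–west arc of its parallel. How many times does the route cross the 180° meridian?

Leg 1: -141.735° → +145.448°, shortest Δλ = -72.817° (west) — crosses 180°.
Leg 2: +145.448° → -98.622°, shortest Δλ = 115.93° (east) — crosses 180°.
Total crossings: 2.

2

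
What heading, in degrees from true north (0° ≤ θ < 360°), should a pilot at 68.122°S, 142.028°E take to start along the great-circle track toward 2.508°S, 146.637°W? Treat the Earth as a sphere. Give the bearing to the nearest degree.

73°

Δλ = -146.637 − 142.028 = -288.665°; wrapped into (−180°, 180°]: 71.335°.
θ = atan2( sin Δλ · cos φ₂ , cos φ₁ · sin φ₂ − sin φ₁ · cos φ₂ · cos Δλ )
  = atan2(0.94650, 0.28039) = 73.498° → normalised to [0°, 360°): 73.498°.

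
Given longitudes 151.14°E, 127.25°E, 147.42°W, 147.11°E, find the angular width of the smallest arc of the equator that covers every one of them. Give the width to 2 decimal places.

85.33°

Sort the longitudes: -147.42°, +127.25°, +147.11°, +151.14°.
Eastward gaps between consecutive values (wrapping around): 274.67°, 19.86°, 4.03°, 61.44°.
Largest gap = 274.67° ⇒ minimal covering band is its complement: 360° − 274.67° = 85.33°.
Band runs from +127.25° eastward to -147.42°, crossing the antimeridian.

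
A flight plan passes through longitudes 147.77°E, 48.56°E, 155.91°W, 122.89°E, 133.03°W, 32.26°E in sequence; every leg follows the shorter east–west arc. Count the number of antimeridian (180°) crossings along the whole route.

Leg 1: +147.77° → +48.56°, shortest Δλ = -99.21° (west) — does not cross 180°.
Leg 2: +48.56° → -155.91°, shortest Δλ = 155.53° (east) — crosses 180°.
Leg 3: -155.91° → +122.89°, shortest Δλ = -81.2° (west) — crosses 180°.
Leg 4: +122.89° → -133.03°, shortest Δλ = 104.08° (east) — crosses 180°.
Leg 5: -133.03° → +32.26°, shortest Δλ = 165.29° (east) — does not cross 180°.
Total crossings: 3.

3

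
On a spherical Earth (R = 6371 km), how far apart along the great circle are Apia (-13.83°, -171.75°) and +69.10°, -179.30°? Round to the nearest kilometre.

9241 km

Δλ = -179.30 − -171.75 = -7.55°.
Δφ = 69.10 − -13.83 = 82.93°.
a = sin²(Δφ/2) + cos φ₁ · cos φ₂ · sin²(Δλ/2) = 0.439961.
c = 2·atan2(√a, √(1−a)) = 1.45043 rad → d = 6371·c ≈ 9240.67 km.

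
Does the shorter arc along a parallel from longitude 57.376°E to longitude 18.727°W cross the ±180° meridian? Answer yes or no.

Signed shortest Δλ = ((-18.727 − 57.376 + 180) mod 360) − 180 = -76.103°.
Going west by 76.103° from +57.376° reaches -18.727° without touching 180°.

No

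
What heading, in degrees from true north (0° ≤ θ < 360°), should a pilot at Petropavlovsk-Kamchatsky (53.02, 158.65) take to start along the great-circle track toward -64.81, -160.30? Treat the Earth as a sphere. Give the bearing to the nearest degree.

161°

Δλ = -160.30 − 158.65 = -318.95°; wrapped into (−180°, 180°]: 41.05°.
θ = atan2( sin Δλ · cos φ₂ , cos φ₁ · sin φ₂ − sin φ₁ · cos φ₂ · cos Δλ )
  = atan2(0.27951, -0.80074) = 160.758° → normalised to [0°, 360°): 160.758°.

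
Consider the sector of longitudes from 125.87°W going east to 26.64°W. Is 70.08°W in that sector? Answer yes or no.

Band width going east from -125.87° to -26.64°: ((-26.64 − -125.87) mod 360) = 99.23°.
Offset of -70.08° east of the west edge: ((-70.08 − -125.87) mod 360) = 55.79°.
55.79° ≤ 99.23° ⇒ inside.

Yes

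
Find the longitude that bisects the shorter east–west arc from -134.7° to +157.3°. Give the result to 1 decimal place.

Signed shortest Δλ from -134.7° to +157.3° is -68.0°.
Midpoint longitude = -134.7° + (-68.0°)/2 = -134.7° − 34.0° = -168.7°.
(The naïve average (-134.7 + +157.3)/2 = 11.3° is on the wrong side of the globe.)

-168.7°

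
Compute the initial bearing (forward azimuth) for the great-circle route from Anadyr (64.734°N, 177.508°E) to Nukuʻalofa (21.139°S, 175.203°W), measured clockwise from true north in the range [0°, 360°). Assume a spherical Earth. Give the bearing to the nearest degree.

Δλ = -175.203 − 177.508 = -352.711°; wrapped into (−180°, 180°]: 7.289°.
θ = atan2( sin Δλ · cos φ₂ , cos φ₁ · sin φ₂ − sin φ₁ · cos φ₂ · cos Δλ )
  = atan2(0.11834, -0.99059) = 173.188° → normalised to [0°, 360°): 173.188°.

173°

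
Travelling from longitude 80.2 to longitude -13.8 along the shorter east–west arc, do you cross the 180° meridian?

No

Signed shortest Δλ = ((-13.8 − 80.2 + 180) mod 360) − 180 = -94.0°.
Going west by 94.0° from +80.2° reaches -13.8° without touching 180°.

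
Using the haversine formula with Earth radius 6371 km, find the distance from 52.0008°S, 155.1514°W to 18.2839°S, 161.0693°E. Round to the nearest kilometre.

5336 km

Δλ = 161.0693 − -155.1514 = 316.2207°; wrapped into (−180°, 180°]: -43.7793°.
Δφ = -18.2839 − -52.0008 = 33.7169°.
a = sin²(Δφ/2) + cos φ₁ · cos φ₂ · sin²(Δλ/2) = 0.165357.
c = 2·atan2(√a, √(1−a)) = 0.83755 rad → d = 6371·c ≈ 5336.02 km.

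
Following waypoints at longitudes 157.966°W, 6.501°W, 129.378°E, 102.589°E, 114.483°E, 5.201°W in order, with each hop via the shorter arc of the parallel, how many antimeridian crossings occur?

0

Leg 1: -157.966° → -6.501°, shortest Δλ = 151.465° (east) — does not cross 180°.
Leg 2: -6.501° → +129.378°, shortest Δλ = 135.879° (east) — does not cross 180°.
Leg 3: +129.378° → +102.589°, shortest Δλ = -26.789° (west) — does not cross 180°.
Leg 4: +102.589° → +114.483°, shortest Δλ = 11.894° (east) — does not cross 180°.
Leg 5: +114.483° → -5.201°, shortest Δλ = -119.684° (west) — does not cross 180°.
Total crossings: 0.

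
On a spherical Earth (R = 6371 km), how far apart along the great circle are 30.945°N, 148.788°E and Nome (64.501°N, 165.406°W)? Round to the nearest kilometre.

Δλ = -165.406 − 148.788 = -314.194°; wrapped into (−180°, 180°]: 45.806°.
Δφ = 64.501 − 30.945 = 33.556°.
a = sin²(Δφ/2) + cos φ₁ · cos φ₂ · sin²(Δλ/2) = 0.139247.
c = 2·atan2(√a, √(1−a)) = 0.76482 rad → d = 6371·c ≈ 4872.68 km.

4873 km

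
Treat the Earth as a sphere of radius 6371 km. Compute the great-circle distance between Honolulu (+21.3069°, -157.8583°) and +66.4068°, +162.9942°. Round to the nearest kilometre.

Δλ = 162.9942 − -157.8583 = 320.8525°; wrapped into (−180°, 180°]: -39.1475°.
Δφ = 66.4068 − 21.3069 = 45.0999°.
a = sin²(Δφ/2) + cos φ₁ · cos φ₂ · sin²(Δλ/2) = 0.188915.
c = 2·atan2(√a, √(1−a)) = 0.89929 rad → d = 6371·c ≈ 5729.35 km.

5729 km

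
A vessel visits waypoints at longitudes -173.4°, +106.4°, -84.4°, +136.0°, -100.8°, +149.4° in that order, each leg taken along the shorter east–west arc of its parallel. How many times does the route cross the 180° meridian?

5

Leg 1: -173.4° → +106.4°, shortest Δλ = -80.2° (west) — crosses 180°.
Leg 2: +106.4° → -84.4°, shortest Δλ = 169.2° (east) — crosses 180°.
Leg 3: -84.4° → +136.0°, shortest Δλ = -139.6° (west) — crosses 180°.
Leg 4: +136.0° → -100.8°, shortest Δλ = 123.2° (east) — crosses 180°.
Leg 5: -100.8° → +149.4°, shortest Δλ = -109.8° (west) — crosses 180°.
Total crossings: 5.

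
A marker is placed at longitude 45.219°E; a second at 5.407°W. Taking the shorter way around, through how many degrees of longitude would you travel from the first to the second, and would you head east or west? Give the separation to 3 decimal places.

50.626° west

Raw difference: -5.407 − 45.219 = -50.626°.
Normalise into (−180°, 180°]: -50.626° stays -50.626°.
Negative ⇒ the second point lies to the west; separation 50.626°.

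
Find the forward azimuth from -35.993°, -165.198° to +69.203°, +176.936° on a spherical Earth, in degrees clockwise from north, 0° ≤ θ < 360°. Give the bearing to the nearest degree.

353°

Δλ = 176.936 − -165.198 = 342.134°; wrapped into (−180°, 180°]: -17.866°.
θ = atan2( sin Δλ · cos φ₂ , cos φ₁ · sin φ₂ − sin φ₁ · cos φ₂ · cos Δλ )
  = atan2(-0.10893, 0.95497) = -6.507° → normalised to [0°, 360°): 353.493°.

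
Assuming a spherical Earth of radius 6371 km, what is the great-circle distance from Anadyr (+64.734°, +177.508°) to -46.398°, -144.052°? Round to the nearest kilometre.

12799 km

Δλ = -144.052 − 177.508 = -321.560°; wrapped into (−180°, 180°]: 38.440°.
Δφ = -46.398 − 64.734 = -111.132°.
a = sin²(Δφ/2) + cos φ₁ · cos φ₂ · sin²(Δλ/2) = 0.712158.
c = 2·atan2(√a, √(1−a)) = 2.00900 rad → d = 6371·c ≈ 12799.36 km.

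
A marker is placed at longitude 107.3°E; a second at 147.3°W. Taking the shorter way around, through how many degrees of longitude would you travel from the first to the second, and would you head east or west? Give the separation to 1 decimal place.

105.4° east

Raw difference: -147.3 − 107.3 = -254.6°.
Normalise into (−180°, 180°]: -254.6° + 360° = 105.4°.
Positive ⇒ the second point lies to the east; separation 105.4°.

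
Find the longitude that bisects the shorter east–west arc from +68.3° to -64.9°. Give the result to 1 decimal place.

Signed shortest Δλ from +68.3° to -64.9° is -133.2°.
Midpoint longitude = +68.3° + (-133.2°)/2 = +68.3° − 66.6° = +1.7°.

+1.7°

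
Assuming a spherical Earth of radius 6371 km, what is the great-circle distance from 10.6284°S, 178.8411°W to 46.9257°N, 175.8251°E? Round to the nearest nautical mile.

3467 nmi

Δλ = 175.8251 − -178.8411 = 354.6662°; wrapped into (−180°, 180°]: -5.3338°.
Δφ = 46.9257 − -10.6284 = 57.5541°.
a = sin²(Δφ/2) + cos φ₁ · cos φ₂ · sin²(Δλ/2) = 0.233202.
c = 2·atan2(√a, √(1−a)) = 1.00795 rad → d = 6371·c ≈ 6421.64 km ≈ 3467.41 nmi.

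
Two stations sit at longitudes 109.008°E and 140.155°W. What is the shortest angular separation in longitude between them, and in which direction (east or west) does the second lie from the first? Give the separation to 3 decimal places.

110.837° east

Raw difference: -140.155 − 109.008 = -249.163°.
Normalise into (−180°, 180°]: -249.163° + 360° = 110.837°.
Positive ⇒ the second point lies to the east; separation 110.837°.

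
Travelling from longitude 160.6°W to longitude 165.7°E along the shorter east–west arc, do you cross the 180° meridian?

Naïve |165.7 − -160.6| = 326.3° > 180°, so the shorter arc goes the other way round — across 180°.
Signed shortest Δλ = ((165.7 − -160.6 + 180) mod 360) − 180 = -33.7°.
Going west by 33.7° from -160.6° passes through 180° before reaching +165.7°.

Yes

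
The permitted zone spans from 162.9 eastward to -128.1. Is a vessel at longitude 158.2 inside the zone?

Band width going east from +162.9° to -128.1°: ((-128.1 − 162.9) mod 360) = 69.0°.
Offset of +158.2° east of the west edge: ((158.2 − 162.9) mod 360) = 355.3°.
355.3° > 69.0° ⇒ outside.

No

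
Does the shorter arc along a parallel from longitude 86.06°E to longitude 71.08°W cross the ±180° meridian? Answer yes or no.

No

Signed shortest Δλ = ((-71.08 − 86.06 + 180) mod 360) − 180 = -157.14°.
Going west by 157.14° from +86.06° reaches -71.08° without touching 180°.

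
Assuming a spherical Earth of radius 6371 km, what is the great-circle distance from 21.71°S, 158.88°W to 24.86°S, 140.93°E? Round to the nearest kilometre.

Δλ = 140.93 − -158.88 = 299.81°; wrapped into (−180°, 180°]: -60.19°.
Δφ = -24.86 − -21.71 = -3.15°.
a = sin²(Δφ/2) + cos φ₁ · cos φ₂ · sin²(Δλ/2) = 0.212712.
c = 2·atan2(√a, √(1−a)) = 0.95871 rad → d = 6371·c ≈ 6107.94 km.

6108 km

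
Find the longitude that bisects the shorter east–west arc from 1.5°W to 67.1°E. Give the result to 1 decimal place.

Signed shortest Δλ from -1.5° to +67.1° is +68.6°.
Midpoint longitude = -1.5° + (+68.6°)/2 = -1.5° + 34.3° = +32.8°.

32.8°E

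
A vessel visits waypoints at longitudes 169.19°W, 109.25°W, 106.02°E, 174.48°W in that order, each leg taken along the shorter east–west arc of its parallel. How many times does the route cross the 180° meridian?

2

Leg 1: -169.19° → -109.25°, shortest Δλ = 59.94° (east) — does not cross 180°.
Leg 2: -109.25° → +106.02°, shortest Δλ = -144.73° (west) — crosses 180°.
Leg 3: +106.02° → -174.48°, shortest Δλ = 79.5° (east) — crosses 180°.
Total crossings: 2.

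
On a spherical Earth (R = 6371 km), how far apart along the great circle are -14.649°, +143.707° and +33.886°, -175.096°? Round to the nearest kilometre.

6938 km

Δλ = -175.096 − 143.707 = -318.803°; wrapped into (−180°, 180°]: 41.197°.
Δφ = 33.886 − -14.649 = 48.535°.
a = sin²(Δφ/2) + cos φ₁ · cos φ₂ · sin²(Δλ/2) = 0.268331.
c = 2·atan2(√a, √(1−a)) = 1.08904 rad → d = 6371·c ≈ 6938.26 km.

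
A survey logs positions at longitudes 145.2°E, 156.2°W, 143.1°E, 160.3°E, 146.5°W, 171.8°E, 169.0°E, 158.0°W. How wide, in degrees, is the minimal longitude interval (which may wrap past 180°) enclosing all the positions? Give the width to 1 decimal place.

70.4°

Sort the longitudes: -158.0°, -156.2°, -146.5°, +143.1°, +145.2°, +160.3°, +169.0°, +171.8°.
Eastward gaps between consecutive values (wrapping around): 1.8°, 9.7°, 289.6°, 2.1°, 15.1°, 8.7°, 2.8°, 30.2°.
Largest gap = 289.6° ⇒ minimal covering band is its complement: 360° − 289.6° = 70.4°.
Band runs from +143.1° eastward to -146.5°, crossing the antimeridian.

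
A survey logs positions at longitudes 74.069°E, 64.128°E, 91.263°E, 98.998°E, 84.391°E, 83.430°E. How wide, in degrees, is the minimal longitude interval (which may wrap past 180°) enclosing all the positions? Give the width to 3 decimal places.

Sort the longitudes: +64.128°, +74.069°, +83.430°, +84.391°, +91.263°, +98.998°.
Eastward gaps between consecutive values (wrapping around): 9.941°, 9.361°, 0.961°, 6.872°, 7.735°, 325.130°.
Largest gap = 325.130° ⇒ minimal covering band is its complement: 360° − 325.130° = 34.870°.
Band runs from +64.128° eastward to +98.998°.

34.870°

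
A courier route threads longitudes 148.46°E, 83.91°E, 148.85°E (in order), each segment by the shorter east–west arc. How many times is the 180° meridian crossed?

Leg 1: +148.46° → +83.91°, shortest Δλ = -64.55° (west) — does not cross 180°.
Leg 2: +83.91° → +148.85°, shortest Δλ = 64.94° (east) — does not cross 180°.
Total crossings: 0.

0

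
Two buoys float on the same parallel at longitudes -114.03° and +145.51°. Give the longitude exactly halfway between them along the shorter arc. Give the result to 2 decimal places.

Signed shortest Δλ from -114.03° to +145.51° is -100.46°.
Midpoint longitude = -114.03° + (-100.46°)/2 = -114.03° − 50.23° = -164.26°.
(The naïve average (-114.03 + +145.51)/2 = 15.74° is on the wrong side of the globe.)

-164.26°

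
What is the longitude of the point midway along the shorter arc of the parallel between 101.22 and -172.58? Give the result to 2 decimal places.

+144.32°

Signed shortest Δλ from +101.22° to -172.58° is +86.20°.
Midpoint longitude = +101.22° + (+86.20°)/2 = +101.22° + 43.10° = +144.32°.
(The naïve average (+101.22 + -172.58)/2 = -35.68° is on the wrong side of the globe.)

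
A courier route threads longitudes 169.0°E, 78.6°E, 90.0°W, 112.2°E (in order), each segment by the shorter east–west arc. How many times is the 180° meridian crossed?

1

Leg 1: +169.0° → +78.6°, shortest Δλ = -90.4° (west) — does not cross 180°.
Leg 2: +78.6° → -90.0°, shortest Δλ = -168.6° (west) — does not cross 180°.
Leg 3: -90.0° → +112.2°, shortest Δλ = -157.8° (west) — crosses 180°.
Total crossings: 1.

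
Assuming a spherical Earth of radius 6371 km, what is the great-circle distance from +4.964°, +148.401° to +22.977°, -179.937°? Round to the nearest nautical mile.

Δλ = -179.937 − 148.401 = -328.338°; wrapped into (−180°, 180°]: 31.662°.
Δφ = 22.977 − 4.964 = 18.013°.
a = sin²(Δφ/2) + cos φ₁ · cos φ₂ · sin²(Δλ/2) = 0.092766.
c = 2·atan2(√a, √(1−a)) = 0.61898 rad → d = 6371·c ≈ 3943.55 km ≈ 2129.34 nmi.

2129 nmi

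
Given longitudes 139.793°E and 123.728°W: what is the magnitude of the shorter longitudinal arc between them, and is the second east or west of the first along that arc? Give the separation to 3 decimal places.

Raw difference: -123.728 − 139.793 = -263.521°.
Normalise into (−180°, 180°]: -263.521° + 360° = 96.479°.
Positive ⇒ the second point lies to the east; separation 96.479°.

96.479° east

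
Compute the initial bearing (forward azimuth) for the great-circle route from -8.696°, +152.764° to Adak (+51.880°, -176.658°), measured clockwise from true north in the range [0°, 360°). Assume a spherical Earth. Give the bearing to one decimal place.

20.1°

Δλ = -176.658 − 152.764 = -329.422°; wrapped into (−180°, 180°]: 30.578°.
θ = atan2( sin Δλ · cos φ₂ , cos φ₁ · sin φ₂ − sin φ₁ · cos φ₂ · cos Δλ )
  = atan2(0.31403, 0.85803) = 20.102° → normalised to [0°, 360°): 20.102°.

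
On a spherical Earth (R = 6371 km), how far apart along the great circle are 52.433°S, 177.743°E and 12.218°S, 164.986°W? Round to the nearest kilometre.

4731 km

Δλ = -164.986 − 177.743 = -342.729°; wrapped into (−180°, 180°]: 17.271°.
Δφ = -12.218 − -52.433 = 40.215°.
a = sin²(Δφ/2) + cos φ₁ · cos φ₂ · sin²(Δλ/2) = 0.131620.
c = 2·atan2(√a, √(1−a)) = 0.74253 rad → d = 6371·c ≈ 4730.67 km.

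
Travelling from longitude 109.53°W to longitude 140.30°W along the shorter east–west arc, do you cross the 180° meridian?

Signed shortest Δλ = ((-140.30 − -109.53 + 180) mod 360) − 180 = -30.77°.
Going west by 30.77° from -109.53° reaches -140.30° without touching 180°.

No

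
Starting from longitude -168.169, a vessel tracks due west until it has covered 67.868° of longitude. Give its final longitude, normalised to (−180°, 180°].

+123.963°

Start at -168.169°; shift −67.868° → -236.037°.
-236.037° lies outside (−180°, 180°]; add 360° → +123.963°.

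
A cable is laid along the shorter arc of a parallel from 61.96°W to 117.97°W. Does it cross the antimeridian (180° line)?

Signed shortest Δλ = ((-117.97 − -61.96 + 180) mod 360) − 180 = -56.01°.
Going west by 56.01° from -61.96° reaches -117.97° without touching 180°.

No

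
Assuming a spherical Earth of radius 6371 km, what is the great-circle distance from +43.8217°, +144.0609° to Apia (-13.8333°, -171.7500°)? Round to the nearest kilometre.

Δλ = -171.7500 − 144.0609 = -315.8109°; wrapped into (−180°, 180°]: 44.1891°.
Δφ = -13.8333 − 43.8217 = -57.6550°.
a = sin²(Δφ/2) + cos φ₁ · cos φ₂ · sin²(Δλ/2) = 0.331608.
c = 2·atan2(√a, √(1−a)) = 1.22730 rad → d = 6371·c ≈ 7819.11 km.

7819 km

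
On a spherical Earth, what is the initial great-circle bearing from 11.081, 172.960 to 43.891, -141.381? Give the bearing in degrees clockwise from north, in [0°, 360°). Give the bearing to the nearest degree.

41°

Δλ = -141.381 − 172.960 = -314.341°; wrapped into (−180°, 180°]: 45.659°.
θ = atan2( sin Δλ · cos φ₂ , cos φ₁ · sin φ₂ − sin φ₁ · cos φ₂ · cos Δλ )
  = atan2(0.51541, 0.58356) = 41.452° → normalised to [0°, 360°): 41.452°.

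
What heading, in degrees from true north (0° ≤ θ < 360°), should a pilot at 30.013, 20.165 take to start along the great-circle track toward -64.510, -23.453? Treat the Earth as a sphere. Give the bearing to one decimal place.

Δλ = -23.453 − 20.165 = -43.618°.
θ = atan2( sin Δλ · cos φ₂ , cos φ₁ · sin φ₂ − sin φ₁ · cos φ₂ · cos Δλ )
  = atan2(-0.29688, -0.93746) = -162.428° → normalised to [0°, 360°): 197.572°.

197.6°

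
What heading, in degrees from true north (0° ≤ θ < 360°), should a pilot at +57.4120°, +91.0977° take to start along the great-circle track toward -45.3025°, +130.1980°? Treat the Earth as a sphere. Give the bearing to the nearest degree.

152°

Δλ = 130.1980 − 91.0977 = 39.1003°.
θ = atan2( sin Δλ · cos φ₂ , cos φ₁ · sin φ₂ − sin φ₁ · cos φ₂ · cos Δλ )
  = atan2(0.44360, -0.84276) = 152.239° → normalised to [0°, 360°): 152.239°.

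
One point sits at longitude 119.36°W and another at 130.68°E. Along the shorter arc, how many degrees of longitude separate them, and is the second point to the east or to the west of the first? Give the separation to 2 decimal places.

Raw difference: 130.68 − -119.36 = 250.04°.
Normalise into (−180°, 180°]: 250.04° − 360° = -109.96°.
Negative ⇒ the second point lies to the west; separation 109.96°.

109.96° west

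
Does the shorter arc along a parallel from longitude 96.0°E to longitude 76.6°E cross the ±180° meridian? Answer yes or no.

Signed shortest Δλ = ((76.6 − 96.0 + 180) mod 360) − 180 = -19.4°.
Going west by 19.4° from +96.0° reaches +76.6° without touching 180°.

No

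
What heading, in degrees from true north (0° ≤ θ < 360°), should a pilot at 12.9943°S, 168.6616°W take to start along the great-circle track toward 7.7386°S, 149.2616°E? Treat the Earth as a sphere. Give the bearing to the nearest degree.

Δλ = 149.2616 − -168.6616 = 317.9232°; wrapped into (−180°, 180°]: -42.0768°.
θ = atan2( sin Δλ · cos φ₂ , cos φ₁ · sin φ₂ − sin φ₁ · cos φ₂ · cos Δλ )
  = atan2(-0.66402, 0.03417) = -87.054° → normalised to [0°, 360°): 272.946°.

273°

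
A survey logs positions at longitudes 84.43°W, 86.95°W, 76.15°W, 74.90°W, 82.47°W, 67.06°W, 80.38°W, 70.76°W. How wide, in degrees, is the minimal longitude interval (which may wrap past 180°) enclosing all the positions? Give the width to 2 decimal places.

19.89°

Sort the longitudes: -86.95°, -84.43°, -82.47°, -80.38°, -76.15°, -74.90°, -70.76°, -67.06°.
Eastward gaps between consecutive values (wrapping around): 2.52°, 1.96°, 2.09°, 4.23°, 1.25°, 4.14°, 3.70°, 340.11°.
Largest gap = 340.11° ⇒ minimal covering band is its complement: 360° − 340.11° = 19.89°.
Band runs from -86.95° eastward to -67.06°.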